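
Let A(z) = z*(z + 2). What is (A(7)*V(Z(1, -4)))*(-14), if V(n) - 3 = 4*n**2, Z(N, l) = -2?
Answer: -16758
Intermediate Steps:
A(z) = z*(2 + z)
V(n) = 3 + 4*n**2
(A(7)*V(Z(1, -4)))*(-14) = ((7*(2 + 7))*(3 + 4*(-2)**2))*(-14) = ((7*9)*(3 + 4*4))*(-14) = (63*(3 + 16))*(-14) = (63*19)*(-14) = 1197*(-14) = -16758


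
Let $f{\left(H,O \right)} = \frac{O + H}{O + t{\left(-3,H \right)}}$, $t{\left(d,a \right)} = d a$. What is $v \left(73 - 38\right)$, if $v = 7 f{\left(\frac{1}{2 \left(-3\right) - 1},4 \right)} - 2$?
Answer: $\frac{4445}{31} \approx 143.39$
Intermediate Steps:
$t{\left(d,a \right)} = a d$
$f{\left(H,O \right)} = \frac{H + O}{O - 3 H}$ ($f{\left(H,O \right)} = \frac{O + H}{O + H \left(-3\right)} = \frac{H + O}{O - 3 H}$)
$v = \frac{127}{31}$ ($v = 7 \frac{\frac{1}{2 \left(-3\right) - 1} + 4}{4 - \frac{3}{2 \left(-3\right) - 1}} - 2 = 7 \frac{\frac{1}{-6 - 1} + 4}{4 - \frac{3}{-6 - 1}} - 2 = 7 \frac{\frac{1}{-7} + 4}{4 - \frac{3}{-7}} - 2 = 7 \frac{- \frac{1}{7} + 4}{4 - - \frac{3}{7}} - 2 = 7 \frac{1}{4 + \frac{3}{7}} \cdot \frac{27}{7} - 2 = 7 \frac{1}{\frac{31}{7}} \cdot \frac{27}{7} - 2 = 7 \cdot \frac{7}{31} \cdot \frac{27}{7} - 2 = 7 \cdot \frac{27}{31} - 2 = \frac{189}{31} - 2 = \frac{127}{31} \approx 4.0968$)
$v \left(73 - 38\right) = \frac{127 \left(73 - 38\right)}{31} = \frac{127}{31} \cdot 35 = \frac{4445}{31}$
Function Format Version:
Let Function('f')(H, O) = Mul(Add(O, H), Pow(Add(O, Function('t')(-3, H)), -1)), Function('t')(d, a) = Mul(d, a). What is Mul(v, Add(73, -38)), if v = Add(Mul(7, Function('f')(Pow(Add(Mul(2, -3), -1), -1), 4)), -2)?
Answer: Rational(4445, 31) ≈ 143.39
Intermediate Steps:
Function('t')(d, a) = Mul(a, d)
Function('f')(H, O) = Mul(Pow(Add(O, Mul(-3, H)), -1), Add(H, O)) (Function('f')(H, O) = Mul(Add(O, H), Pow(Add(O, Mul(H, -3)), -1)) = Mul(Add(H, O), Pow(Add(O, Mul(-3, H)), -1)) = Mul(Pow(Add(O, Mul(-3, H)), -1), Add(H, O)))
v = Rational(127, 31) (v = Add(Mul(7, Mul(Pow(Add(4, Mul(-3, Pow(Add(Mul(2, -3), -1), -1))), -1), Add(Pow(Add(Mul(2, -3), -1), -1), 4))), -2) = Add(Mul(7, Mul(Pow(Add(4, Mul(-3, Pow(Add(-6, -1), -1))), -1), Add(Pow(Add(-6, -1), -1), 4))), -2) = Add(Mul(7, Mul(Pow(Add(4, Mul(-3, Pow(-7, -1))), -1), Add(Pow(-7, -1), 4))), -2) = Add(Mul(7, Mul(Pow(Add(4, Mul(-3, Rational(-1, 7))), -1), Add(Rational(-1, 7), 4))), -2) = Add(Mul(7, Mul(Pow(Add(4, Rational(3, 7)), -1), Rational(27, 7))), -2) = Add(Mul(7, Mul(Pow(Rational(31, 7), -1), Rational(27, 7))), -2) = Add(Mul(7, Mul(Rational(7, 31), Rational(27, 7))), -2) = Add(Mul(7, Rational(27, 31)), -2) = Add(Rational(189, 31), -2) = Rational(127, 31) ≈ 4.0968)
Mul(v, Add(73, -38)) = Mul(Rational(127, 31), Add(73, -38)) = Mul(Rational(127, 31), 35) = Rational(4445, 31)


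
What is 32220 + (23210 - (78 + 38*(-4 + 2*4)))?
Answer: 55200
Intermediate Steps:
32220 + (23210 - (78 + 38*(-4 + 2*4))) = 32220 + (23210 - (78 + 38*(-4 + 8))) = 32220 + (23210 - (78 + 38*4)) = 32220 + (23210 - (78 + 152)) = 32220 + (23210 - 1*230) = 32220 + (23210 - 230) = 32220 + 22980 = 55200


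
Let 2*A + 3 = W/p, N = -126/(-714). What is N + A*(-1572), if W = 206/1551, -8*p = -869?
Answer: 18003565105/7637641 ≈ 2357.2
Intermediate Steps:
p = 869/8 (p = -1/8*(-869) = 869/8 ≈ 108.63)
W = 206/1551 (W = 206*(1/1551) = 206/1551 ≈ 0.13282)
N = 3/17 (N = -126*(-1/714) = 3/17 ≈ 0.17647)
A = -4041809/2695638 (A = -3/2 + (206/(1551*(869/8)))/2 = -3/2 + ((206/1551)*(8/869))/2 = -3/2 + (1/2)*(1648/1347819) = -3/2 + 824/1347819 = -4041809/2695638 ≈ -1.4994)
N + A*(-1572) = 3/17 - 4041809/2695638*(-1572) = 3/17 + 1058953958/449273 = 18003565105/7637641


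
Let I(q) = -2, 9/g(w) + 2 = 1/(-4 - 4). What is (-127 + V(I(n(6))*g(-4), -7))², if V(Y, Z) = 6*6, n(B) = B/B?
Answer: 8281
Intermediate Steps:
n(B) = 1
g(w) = -72/17 (g(w) = 9/(-2 + 1/(-4 - 4)) = 9/(-2 + 1/(-8)) = 9/(-2 - ⅛) = 9/(-17/8) = 9*(-8/17) = -72/17)
V(Y, Z) = 36
(-127 + V(I(n(6))*g(-4), -7))² = (-127 + 36)² = (-91)² = 8281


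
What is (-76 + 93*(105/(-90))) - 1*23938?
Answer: -48245/2 ≈ -24123.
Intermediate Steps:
(-76 + 93*(105/(-90))) - 1*23938 = (-76 + 93*(105*(-1/90))) - 23938 = (-76 + 93*(-7/6)) - 23938 = (-76 - 217/2) - 23938 = -369/2 - 23938 = -48245/2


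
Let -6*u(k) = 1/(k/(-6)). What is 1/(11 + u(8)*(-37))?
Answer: 8/51 ≈ 0.15686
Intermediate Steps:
u(k) = 1/k (u(k) = -(-6/k)/6 = -(-1)/k = 1/k)
1/(11 + u(8)*(-37)) = 1/(11 - 37/8) = 1/(51/8) = 8/51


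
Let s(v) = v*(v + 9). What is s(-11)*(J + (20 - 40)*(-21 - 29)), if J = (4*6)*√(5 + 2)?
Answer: 22000 + 528*√7 ≈ 23397.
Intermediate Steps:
s(v) = v*(9 + v)
J = 24*√7 ≈ 63.498
s(-11)*(J + (20 - 40)*(-21 - 29)) = (-11*(9 - 11))*(24*√7 + (20 - 40)*(-21 - 29)) = (-11*(-2))*(24*√7 - 20*(-50)) = 22*(24*√7 + 1000) = 22*(1000 + 24*√7) = 22000 + 528*√7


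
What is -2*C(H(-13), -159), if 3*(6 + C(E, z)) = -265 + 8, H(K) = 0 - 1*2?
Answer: 550/3 ≈ 183.33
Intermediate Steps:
H(K) = -2 (H(K) = 0 - 2 = -2)
C(E, z) = -275/3 (C(E, z) = -6 + (-265 + 8)/3 = -6 + (⅓)*(-257) = -6 - 257/3 = -275/3)
-2*C(H(-13), -159) = -2*(-275/3) = 550/3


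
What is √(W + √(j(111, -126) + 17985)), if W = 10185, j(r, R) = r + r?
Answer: √(10185 + 51*√7) ≈ 101.59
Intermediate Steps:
j(r, R) = 2*r
√(W + √(j(111, -126) + 17985)) = √(10185 + √(2*111 + 17985)) = √(10185 + √(222 + 17985)) = √(10185 + √18207) = √(10185 + 51*√7)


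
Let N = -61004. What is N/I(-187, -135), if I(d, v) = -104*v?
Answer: -15251/3510 ≈ -4.3450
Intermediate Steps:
N/I(-187, -135) = -61004/((-104*(-135))) = -61004/14040 = -61004*1/14040 = -15251/3510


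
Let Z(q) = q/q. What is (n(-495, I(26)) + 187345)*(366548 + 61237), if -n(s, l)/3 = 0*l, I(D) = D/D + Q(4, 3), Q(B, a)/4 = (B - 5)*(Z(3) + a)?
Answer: 80143380825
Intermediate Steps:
Z(q) = 1
Q(B, a) = 4*(1 + a)*(-5 + B) (Q(B, a) = 4*((B - 5)*(1 + a)) = 4*((-5 + B)*(1 + a)) = 4*((1 + a)*(-5 + B)) = 4*(1 + a)*(-5 + B))
I(D) = -15 (I(D) = D/D + (-20 - 20*3 + 4*4 + 4*4*3) = 1 + (-20 - 60 + 16 + 48) = 1 - 16 = -15)
n(s, l) = 0 (n(s, l) = -0*l = -3*0 = 0)
(n(-495, I(26)) + 187345)*(366548 + 61237) = (0 + 187345)*(366548 + 61237) = 187345*427785 = 80143380825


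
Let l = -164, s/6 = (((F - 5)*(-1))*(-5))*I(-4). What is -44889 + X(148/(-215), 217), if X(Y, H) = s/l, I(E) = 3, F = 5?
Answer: -44889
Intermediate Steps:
s = 0 (s = 6*((((5 - 5)*(-1))*(-5))*3) = 6*(((0*(-1))*(-5))*3) = 6*((0*(-5))*3) = 6*(0*3) = 6*0 = 0)
X(Y, H) = 0 (X(Y, H) = 0/(-164) = 0*(-1/164) = 0)
-44889 + X(148/(-215), 217) = -44889 + 0 = -44889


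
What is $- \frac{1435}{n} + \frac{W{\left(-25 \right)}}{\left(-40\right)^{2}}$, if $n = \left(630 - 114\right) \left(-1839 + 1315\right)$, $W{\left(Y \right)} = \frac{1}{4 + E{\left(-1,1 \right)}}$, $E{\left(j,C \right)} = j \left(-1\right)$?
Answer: $\frac{734399}{135192000} \approx 0.0054323$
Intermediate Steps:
$E{\left(j,C \right)} = - j$
$W{\left(Y \right)} = \frac{1}{5}$ ($W{\left(Y \right)} = \frac{1}{4 - -1} = \frac{1}{4 + 1} = \frac{1}{5}$)
$n = -270384$ ($n = 516 \left(-524\right) = -270384$)
$- \frac{1435}{n} + \frac{W{\left(-25 \right)}}{\left(-40\right)^{2}} = - \frac{1435}{-270384} + \frac{1}{5 \left(-40\right)^{2}} = \left(-1435\right) \left(- \frac{1}{270384}\right) + \frac{1}{5 \cdot 1600} = \frac{1435}{270384} + \frac{1}{5} \cdot \frac{1}{1600} = \frac{1435}{270384} + \frac{1}{8000} = \frac{734399}{135192000}$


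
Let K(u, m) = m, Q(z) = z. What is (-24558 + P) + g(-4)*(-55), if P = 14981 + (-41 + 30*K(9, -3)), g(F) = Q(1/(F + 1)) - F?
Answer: -29729/3 ≈ -9909.7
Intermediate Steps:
g(F) = 1/(1 + F) - F (g(F) = 1/(F + 1) - F = 1/(1 + F) - F)
P = 14850 (P = 14981 + (-41 + 30*(-3)) = 14981 + (-41 - 90) = 14981 - 131 = 14850)
(-24558 + P) + g(-4)*(-55) = (-24558 + 14850) + ((1 - 1*(-4)*(1 - 4))/(1 - 4))*(-55) = -9708 + ((1 - 1*(-4)*(-3))/(-3))*(-55) = -9708 - (1 - 12)/3*(-55) = -9708 - ⅓*(-11)*(-55) = -9708 + (11/3)*(-55) = -9708 - 605/3 = -29729/3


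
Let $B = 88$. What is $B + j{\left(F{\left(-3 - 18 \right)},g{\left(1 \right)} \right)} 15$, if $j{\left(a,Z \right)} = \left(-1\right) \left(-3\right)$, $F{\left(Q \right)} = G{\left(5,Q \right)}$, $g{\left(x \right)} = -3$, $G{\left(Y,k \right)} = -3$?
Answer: $133$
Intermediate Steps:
$F{\left(Q \right)} = -3$
$j{\left(a,Z \right)} = 3$
$B + j{\left(F{\left(-3 - 18 \right)},g{\left(1 \right)} \right)} 15 = 88 + 3 \cdot 15 = 88 + 45 = 133$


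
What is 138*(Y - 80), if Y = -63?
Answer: -19734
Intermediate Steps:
138*(Y - 80) = 138*(-63 - 80) = 138*(-143) = -19734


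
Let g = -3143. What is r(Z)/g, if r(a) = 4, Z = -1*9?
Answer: -4/3143 ≈ -0.0012727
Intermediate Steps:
Z = -9
r(Z)/g = 4/(-3143) = 4*(-1/3143) = -4/3143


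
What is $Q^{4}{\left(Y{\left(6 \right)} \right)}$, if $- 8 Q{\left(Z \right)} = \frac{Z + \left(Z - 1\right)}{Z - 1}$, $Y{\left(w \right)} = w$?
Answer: $\frac{14641}{2560000} \approx 0.0057191$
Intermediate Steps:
$Q{\left(Z \right)} = - \frac{-1 + 2 Z}{8 \left(-1 + Z\right)}$ ($Q{\left(Z \right)} = - \frac{\left(Z + \left(Z - 1\right)\right) \frac{1}{Z - 1}}{8} = - \frac{\left(Z + \left(Z - 1\right)\right) \frac{1}{-1 + Z}}{8} = - \frac{\left(Z + \left(-1 + Z\right)\right) \frac{1}{-1 + Z}}{8} = - \frac{\left(-1 + 2 Z\right) \frac{1}{-1 + Z}}{8} = - \frac{\frac{1}{-1 + Z} \left(-1 + 2 Z\right)}{8} = - \frac{-1 + 2 Z}{8 \left(-1 + Z\right)}$)
$Q^{4}{\left(Y{\left(6 \right)} \right)} = \left(\frac{1 - 12}{8 \left(-1 + 6\right)}\right)^{4} = \left(\frac{1 - 12}{8 \cdot 5}\right)^{4} = \left(\frac{1}{8} \cdot \frac{1}{5} \left(-11\right)\right)^{4} = \left(- \frac{11}{40}\right)^{4} = \frac{14641}{2560000}$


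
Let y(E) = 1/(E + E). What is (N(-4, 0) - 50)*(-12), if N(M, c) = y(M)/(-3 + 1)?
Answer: 2397/4 ≈ 599.25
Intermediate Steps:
y(E) = 1/(2*E)
N(M, c) = -1/(4*M) (N(M, c) = (1/(2*M))/(-3 + 1) = (1/(2*M))/(-2) = (1/(2*M))*(-½) = -1/(4*M))
(N(-4, 0) - 50)*(-12) = (-¼/(-4) - 50)*(-12) = (-¼*(-¼) - 50)*(-12) = (1/16 - 50)*(-12) = -799/16*(-12) = 2397/4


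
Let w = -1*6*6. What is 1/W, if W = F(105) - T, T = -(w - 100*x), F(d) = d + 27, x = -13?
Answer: 1/1396 ≈ 0.00071633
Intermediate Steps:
w = -36 (w = -6*6 = -36)
F(d) = 27 + d
T = -1264 (T = -(-36 - 100*(-13)) = -(-36 + 1300) = -1*1264 = -1264)
W = 1396 (W = (27 + 105) - 1*(-1264) = 132 + 1264 = 1396)
1/W = 1/1396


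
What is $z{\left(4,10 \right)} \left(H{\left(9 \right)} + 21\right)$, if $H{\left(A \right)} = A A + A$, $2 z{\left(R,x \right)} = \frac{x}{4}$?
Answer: $\frac{555}{4} \approx 138.75$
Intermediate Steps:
$z{\left(R,x \right)} = \frac{x}{8}$ ($z{\left(R,x \right)} = \frac{x \frac{1}{4}}{2} = \frac{\frac{1}{4} x}{2} = \frac{x}{8}$)
$H{\left(A \right)} = A + A^{2}$ ($H{\left(A \right)} = A^{2} + A = A + A^{2}$)
$z{\left(4,10 \right)} \left(H{\left(9 \right)} + 21\right) = \frac{1}{8} \cdot 10 \left(9 \left(1 + 9\right) + 21\right) = \frac{5 \left(9 \cdot 10 + 21\right)}{4} = \frac{5 \left(90 + 21\right)}{4} = \frac{5}{4} \cdot 111 = \frac{555}{4}$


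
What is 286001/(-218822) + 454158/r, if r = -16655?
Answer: -104143108531/3644480410 ≈ -28.576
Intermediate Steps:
286001/(-218822) + 454158/r = 286001/(-218822) + 454158/(-16655) = 286001*(-1/218822) + 454158*(-1/16655) = -286001/218822 - 454158/16655 = -104143108531/3644480410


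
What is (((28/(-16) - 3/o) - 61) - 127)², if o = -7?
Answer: 28100601/784 ≈ 35843.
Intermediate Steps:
(((28/(-16) - 3/o) - 61) - 127)² = (((28/(-16) - 3/(-7)) - 61) - 127)² = (((28*(-1/16) - 3*(-⅐)) - 61) - 127)² = (((-7/4 + 3/7) - 61) - 127)² = ((-37/28 - 61) - 127)² = (-1745/28 - 127)² = (-5301/28)² = 28100601/784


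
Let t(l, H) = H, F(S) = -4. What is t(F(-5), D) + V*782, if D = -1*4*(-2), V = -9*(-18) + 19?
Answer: 141550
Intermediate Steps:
V = 181 (V = 162 + 19 = 181)
D = 8 (D = -4*(-2) = 8)
t(F(-5), D) + V*782 = 8 + 181*782 = 8 + 141542 = 141550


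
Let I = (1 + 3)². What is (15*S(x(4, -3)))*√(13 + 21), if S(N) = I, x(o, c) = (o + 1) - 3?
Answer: 240*√34 ≈ 1399.4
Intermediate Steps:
I = 16 (I = 4² = 16)
x(o, c) = -2 + o (x(o, c) = (1 + o) - 3 = -2 + o)
S(N) = 16
(15*S(x(4, -3)))*√(13 + 21) = (15*16)*√(13 + 21) = 240*√34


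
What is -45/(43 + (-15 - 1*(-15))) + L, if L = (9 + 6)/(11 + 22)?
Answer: -280/473 ≈ -0.59197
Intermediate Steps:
L = 5/11 (L = 15/33 = 15*(1/33) = 5/11 ≈ 0.45455)
-45/(43 + (-15 - 1*(-15))) + L = -45/(43 + (-15 - 1*(-15))) + 5/11 = -45/(43 + (-15 + 15)) + 5/11 = -45/(43 + 0) + 5/11 = -45/43 + 5/11 = -280/473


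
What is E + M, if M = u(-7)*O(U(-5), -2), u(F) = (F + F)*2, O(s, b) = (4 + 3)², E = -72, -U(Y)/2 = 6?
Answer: -1444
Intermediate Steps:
U(Y) = -12 (U(Y) = -2*6 = -12)
O(s, b) = 49 (O(s, b) = 7² = 49)
u(F) = 4*F (u(F) = (2*F)*2 = 4*F)
M = -1372 (M = (4*(-7))*49 = -28*49 = -1372)
E + M = -72 - 1372 = -1444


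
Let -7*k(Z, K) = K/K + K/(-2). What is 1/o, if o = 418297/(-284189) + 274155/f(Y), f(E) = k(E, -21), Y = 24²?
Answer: -6536347/1090775314961 ≈ -5.9924e-6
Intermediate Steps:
k(Z, K) = -⅐ + K/14 (k(Z, K) = -(K/K + K/(-2))/7 = -(1 + K*(-½))/7 = -(1 - K/2)/7 = -⅐ + K/14)
Y = 576
f(E) = -23/14 (f(E) = -⅐ + (1/14)*(-21) = -⅐ - 3/2 = -23/14)
o = -1090775314961/6536347 (o = 418297/(-284189) + 274155/(-23/14) = 418297*(-1/284189) + 274155*(-14/23) = -418297/284189 - 3838170/23 = -1090775314961/6536347 ≈ -1.6688e+5)
1/o = 1/(-1090775314961/6536347) = -6536347/1090775314961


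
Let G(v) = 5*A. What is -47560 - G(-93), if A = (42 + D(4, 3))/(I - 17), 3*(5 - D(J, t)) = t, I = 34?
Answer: -808750/17 ≈ -47574.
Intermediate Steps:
D(J, t) = 5 - t/3
A = 46/17 (A = (42 + (5 - ⅓*3))/(34 - 17) = (42 + (5 - 1))/17 = (42 + 4)*(1/17) = 46*(1/17) = 46/17 ≈ 2.7059)
G(v) = 230/17 (G(v) = 5*(46/17) = 230/17)
-47560 - G(-93) = -47560 - 1*230/17 = -47560 - 230/17 = -808750/17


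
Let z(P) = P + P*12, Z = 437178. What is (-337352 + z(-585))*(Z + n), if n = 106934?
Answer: -187695243184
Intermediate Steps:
z(P) = 13*P (z(P) = P + 12*P = 13*P)
(-337352 + z(-585))*(Z + n) = (-337352 + 13*(-585))*(437178 + 106934) = (-337352 - 7605)*544112 = -344957*544112 = -187695243184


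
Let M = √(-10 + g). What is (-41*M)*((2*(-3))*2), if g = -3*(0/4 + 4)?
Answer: 492*I*√22 ≈ 2307.7*I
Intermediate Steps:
g = -12 (g = -3*(0*(¼) + 4) = -3*(0 + 4) = -3*4 = -12)
M = I*√22 (M = √(-10 - 12) = √(-22) = I*√22 ≈ 4.6904*I)
(-41*M)*((2*(-3))*2) = (-41*I*√22)*((2*(-3))*2) = (-41*I*√22)*(-6*2) = -41*I*√22*(-12) = 492*I*√22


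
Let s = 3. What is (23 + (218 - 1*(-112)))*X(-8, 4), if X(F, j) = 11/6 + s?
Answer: 10237/6 ≈ 1706.2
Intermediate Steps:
X(F, j) = 29/6 (X(F, j) = 11/6 + 3 = 29/6)
(23 + (218 - 1*(-112)))*X(-8, 4) = (23 + (218 - 1*(-112)))*(29/6) = (23 + (218 + 112))*(29/6) = (23 + 330)*(29/6) = 353*(29/6) = 10237/6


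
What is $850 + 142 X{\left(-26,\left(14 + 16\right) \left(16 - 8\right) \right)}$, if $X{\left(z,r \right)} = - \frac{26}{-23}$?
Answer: $\frac{23242}{23} \approx 1010.5$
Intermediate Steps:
$X{\left(z,r \right)} = \frac{26}{23}$ ($X{\left(z,r \right)} = \left(-26\right) \left(- \frac{1}{23}\right) = \frac{26}{23}$)
$850 + 142 X{\left(-26,\left(14 + 16\right) \left(16 - 8\right) \right)} = 850 + 142 \cdot \frac{26}{23} = 850 + \frac{3692}{23} = \frac{23242}{23}$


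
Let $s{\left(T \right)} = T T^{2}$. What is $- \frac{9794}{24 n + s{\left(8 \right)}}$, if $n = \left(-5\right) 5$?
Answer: $\frac{4897}{44} \approx 111.3$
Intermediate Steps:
$n = -25$
$s{\left(T \right)} = T^{3}$
$- \frac{9794}{24 n + s{\left(8 \right)}} = - \frac{9794}{24 \left(-25\right) + 8^{3}} = - \frac{9794}{-600 + 512} = - \frac{9794}{-88} = \left(-9794\right) \left(- \frac{1}{88}\right) = \frac{4897}{44}$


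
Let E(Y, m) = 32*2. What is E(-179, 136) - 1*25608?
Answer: -25544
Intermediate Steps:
E(Y, m) = 64
E(-179, 136) - 1*25608 = 64 - 1*25608 = 64 - 25608 = -25544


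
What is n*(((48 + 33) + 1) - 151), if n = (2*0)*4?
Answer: 0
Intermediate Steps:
n = 0 (n = 0*4 = 0)
n*(((48 + 33) + 1) - 151) = 0*(((48 + 33) + 1) - 151) = 0*((81 + 1) - 151) = 0*(82 - 151) = 0*(-69) = 0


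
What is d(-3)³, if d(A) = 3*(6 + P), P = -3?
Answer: 729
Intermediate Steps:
d(A) = 9 (d(A) = 3*(6 - 3) = 3*3 = 9)
d(-3)³ = 9³ = 729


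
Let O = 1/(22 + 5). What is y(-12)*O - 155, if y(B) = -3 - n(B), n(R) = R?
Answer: -464/3 ≈ -154.67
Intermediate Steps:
y(B) = -3 - B
O = 1/27 ≈ 0.037037
y(-12)*O - 155 = (-3 - 1*(-12))*(1/27) - 155 = (-3 + 12)*(1/27) - 155 = 9*(1/27) - 155 = 1/3 - 155 = -464/3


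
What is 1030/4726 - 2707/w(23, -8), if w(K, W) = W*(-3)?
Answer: -6384281/56712 ≈ -112.57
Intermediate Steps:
w(K, W) = -3*W
1030/4726 - 2707/w(23, -8) = 1030/4726 - 2707/((-3*(-8))) = 1030*(1/4726) - 2707/24 = 515/2363 - 2707*1/24 = 515/2363 - 2707/24 = -6384281/56712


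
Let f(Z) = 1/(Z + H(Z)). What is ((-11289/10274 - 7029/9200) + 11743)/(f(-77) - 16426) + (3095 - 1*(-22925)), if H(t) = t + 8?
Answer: 1474509633948080629/56669874749400 ≈ 26019.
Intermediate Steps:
H(t) = 8 + t
f(Z) = 1/(8 + 2*Z) (f(Z) = 1/(Z + (8 + Z)) = 1/(8 + 2*Z))
((-11289/10274 - 7029/9200) + 11743)/(f(-77) - 16426) + (3095 - 1*(-22925)) = ((-11289/10274 - 7029/9200) + 11743)/(1/(2*(4 - 77)) - 16426) + (3095 - 1*(-22925)) = ((-11289*1/10274 - 7029*1/9200) + 11743)/((½)/(-73) - 16426) + (3095 + 22925) = ((-11289/10274 - 7029/9200) + 11743)/((½)*(-1/73) - 16426) + 26020 = (-88037373/47260400 + 11743)/(-1/146 - 16426) + 26020 = 554890839827/(47260400*(-2398197/146)) + 26020 = (554890839827/47260400)*(-146/2398197) + 26020 = -40507031307371/56669874749400 + 26020 = 1474509633948080629/56669874749400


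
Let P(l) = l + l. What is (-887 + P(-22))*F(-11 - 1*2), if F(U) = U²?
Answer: -157339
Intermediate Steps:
P(l) = 2*l
(-887 + P(-22))*F(-11 - 1*2) = (-887 + 2*(-22))*(-11 - 1*2)² = (-887 - 44)*(-11 - 2)² = -931*(-13)² = -931*169 = -157339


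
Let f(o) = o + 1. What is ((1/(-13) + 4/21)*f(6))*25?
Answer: 775/39 ≈ 19.872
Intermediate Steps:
f(o) = 1 + o
((1/(-13) + 4/21)*f(6))*25 = ((1/(-13) + 4/21)*(1 + 6))*25 = ((1*(-1/13) + 4*(1/21))*7)*25 = ((-1/13 + 4/21)*7)*25 = ((31/273)*7)*25 = (31/39)*25 = 775/39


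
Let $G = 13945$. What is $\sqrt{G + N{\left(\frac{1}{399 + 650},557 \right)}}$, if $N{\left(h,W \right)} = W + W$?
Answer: $37 \sqrt{11} \approx 122.72$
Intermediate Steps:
$N{\left(h,W \right)} = 2 W$
$\sqrt{G + N{\left(\frac{1}{399 + 650},557 \right)}} = \sqrt{13945 + 2 \cdot 557} = \sqrt{13945 + 1114} = \sqrt{15059} = 37 \sqrt{11}$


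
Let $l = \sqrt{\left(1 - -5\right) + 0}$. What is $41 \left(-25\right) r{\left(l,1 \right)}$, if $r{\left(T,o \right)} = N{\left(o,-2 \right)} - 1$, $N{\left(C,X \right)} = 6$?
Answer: $-5125$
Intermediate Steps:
$l = \sqrt{6}$ ($l = \sqrt{\left(1 + 5\right) + 0} = \sqrt{6 + 0} = \sqrt{6} \approx 2.4495$)
$r{\left(T,o \right)} = 5$ ($r{\left(T,o \right)} = 6 - 1 = 5$)
$41 \left(-25\right) r{\left(l,1 \right)} = 41 \left(-25\right) 5 = \left(-1025\right) 5 = -5125$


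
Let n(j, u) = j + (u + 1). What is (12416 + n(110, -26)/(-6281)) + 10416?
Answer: 143407707/6281 ≈ 22832.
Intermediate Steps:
n(j, u) = 1 + j + u (n(j, u) = j + (1 + u) = 1 + j + u)
(12416 + n(110, -26)/(-6281)) + 10416 = (12416 + (1 + 110 - 26)/(-6281)) + 10416 = (12416 + 85*(-1/6281)) + 10416 = (12416 - 85/6281) + 10416 = 77984811/6281 + 10416 = 143407707/6281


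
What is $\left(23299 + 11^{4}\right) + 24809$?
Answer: $62749$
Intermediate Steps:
$\left(23299 + 11^{4}\right) + 24809 = \left(23299 + 14641\right) + 24809 = 37940 + 24809 = 62749$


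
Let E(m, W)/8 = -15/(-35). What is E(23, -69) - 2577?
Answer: -18015/7 ≈ -2573.6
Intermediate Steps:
E(m, W) = 24/7 (E(m, W) = 8*(-15/(-35)) = 8*(-15*(-1/35)) = 8*(3/7) = 24/7)
E(23, -69) - 2577 = 24/7 - 2577 = -18015/7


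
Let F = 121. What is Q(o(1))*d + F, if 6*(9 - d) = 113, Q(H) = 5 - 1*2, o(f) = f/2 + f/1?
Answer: 183/2 ≈ 91.500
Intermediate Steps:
o(f) = 3*f/2 (o(f) = f*(1/2) + f*1 = f/2 + f = 3*f/2)
Q(H) = 3 (Q(H) = 5 - 2 = 3)
d = -59/6 (d = 9 - 1/6*113 = 9 - 113/6 = -59/6 ≈ -9.8333)
Q(o(1))*d + F = 3*(-59/6) + 121 = -59/2 + 121 = 183/2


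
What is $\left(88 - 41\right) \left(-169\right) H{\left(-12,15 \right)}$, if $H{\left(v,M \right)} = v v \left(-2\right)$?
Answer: $2287584$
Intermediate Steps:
$H{\left(v,M \right)} = - 2 v^{2}$ ($H{\left(v,M \right)} = v^{2} \left(-2\right) = - 2 v^{2}$)
$\left(88 - 41\right) \left(-169\right) H{\left(-12,15 \right)} = \left(88 - 41\right) \left(-169\right) \left(- 2 \left(-12\right)^{2}\right) = 47 \left(-169\right) \left(\left(-2\right) 144\right) = \left(-7943\right) \left(-288\right) = 2287584$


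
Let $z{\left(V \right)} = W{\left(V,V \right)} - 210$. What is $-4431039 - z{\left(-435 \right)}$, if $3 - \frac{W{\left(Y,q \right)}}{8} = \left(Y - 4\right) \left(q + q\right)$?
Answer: $-1375413$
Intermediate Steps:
$W{\left(Y,q \right)} = 24 - 16 q \left(-4 + Y\right)$ ($W{\left(Y,q \right)} = 24 - 8 \left(Y - 4\right) \left(q + q\right) = 24 - 8 \left(-4 + Y\right) 2 q = 24 - 8 \cdot 2 q \left(-4 + Y\right) = 24 - 16 q \left(-4 + Y\right)$)
$z{\left(V \right)} = -186 - 16 V^{2} + 64 V$ ($z{\left(V \right)} = \left(24 + 64 V - 16 V V\right) - 210 = \left(24 + 64 V - 16 V^{2}\right) - 210 = \left(24 - 16 V^{2} + 64 V\right) - 210 = -186 - 16 V^{2} + 64 V$)
$-4431039 - z{\left(-435 \right)} = -4431039 - \left(-186 - 16 \left(-435\right)^{2} + 64 \left(-435\right)\right) = -4431039 - \left(-186 - 3027600 - 27840\right) = -4431039 - -3055626 = -4431039 + 3055626 = -1375413$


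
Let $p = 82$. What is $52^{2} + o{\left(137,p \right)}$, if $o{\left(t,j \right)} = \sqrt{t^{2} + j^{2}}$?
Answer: $2704 + \sqrt{25493} \approx 2863.7$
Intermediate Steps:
$o{\left(t,j \right)} = \sqrt{j^{2} + t^{2}}$
$52^{2} + o{\left(137,p \right)} = 52^{2} + \sqrt{82^{2} + 137^{2}} = 2704 + \sqrt{6724 + 18769} = 2704 + \sqrt{25493}$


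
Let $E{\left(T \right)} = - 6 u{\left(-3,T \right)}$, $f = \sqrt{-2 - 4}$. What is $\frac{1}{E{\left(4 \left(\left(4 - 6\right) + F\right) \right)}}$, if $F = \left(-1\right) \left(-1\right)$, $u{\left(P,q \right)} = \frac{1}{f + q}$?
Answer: $\frac{2}{3} - \frac{i \sqrt{6}}{6} \approx 0.66667 - 0.40825 i$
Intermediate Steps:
$f = i \sqrt{6}$ ($f = \sqrt{-6} = i \sqrt{6} \approx 2.4495 i$)
$u{\left(P,q \right)} = \frac{1}{q + i \sqrt{6}}$ ($u{\left(P,q \right)} = \frac{1}{i \sqrt{6} + q} = \frac{1}{q + i \sqrt{6}}$)
$F = 1$
$E{\left(T \right)} = - \frac{6}{T + i \sqrt{6}}$
$\frac{1}{E{\left(4 \left(\left(4 - 6\right) + F\right) \right)}} = \frac{1}{\left(-6\right) \frac{1}{4 \left(\left(4 - 6\right) + 1\right) + i \sqrt{6}}} = \frac{1}{\left(-6\right) \frac{1}{4 \left(-2 + 1\right) + i \sqrt{6}}} = \frac{1}{\left(-6\right) \frac{1}{4 \left(-1\right) + i \sqrt{6}}} = \frac{1}{\left(-6\right) \frac{1}{-4 + i \sqrt{6}}} = \frac{2}{3} - \frac{i \sqrt{6}}{6}$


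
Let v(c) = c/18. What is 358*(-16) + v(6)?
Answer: -17183/3 ≈ -5727.7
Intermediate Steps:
v(c) = c/18 (v(c) = c*(1/18) = c/18)
358*(-16) + v(6) = 358*(-16) + (1/18)*6 = -5728 + ⅓ = -17183/3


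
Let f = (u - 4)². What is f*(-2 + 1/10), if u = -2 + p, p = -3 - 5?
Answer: -1862/5 ≈ -372.40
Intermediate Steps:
p = -8
u = -10 (u = -2 - 8 = -10)
f = 196 (f = (-10 - 4)² = (-14)² = 196)
f*(-2 + 1/10) = 196*(-2 + 1/10) = 196*(-2 + ⅒) = 196*(-19/10) = -1862/5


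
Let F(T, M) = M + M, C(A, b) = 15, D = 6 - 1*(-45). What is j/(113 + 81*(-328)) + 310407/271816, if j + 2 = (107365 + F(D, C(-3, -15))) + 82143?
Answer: -43307100191/7190892280 ≈ -6.0225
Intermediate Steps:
D = 51 (D = 6 + 45 = 51)
F(T, M) = 2*M
j = 189536 (j = -2 + ((107365 + 2*15) + 82143) = -2 + ((107365 + 30) + 82143) = -2 + (107395 + 82143) = -2 + 189538 = 189536)
j/(113 + 81*(-328)) + 310407/271816 = 189536/(113 + 81*(-328)) + 310407/271816 = 189536/(113 - 26568) + 310407*(1/271816) = 189536/(-26455) + 310407/271816 = 189536*(-1/26455) + 310407/271816 = -189536/26455 + 310407/271816 = -43307100191/7190892280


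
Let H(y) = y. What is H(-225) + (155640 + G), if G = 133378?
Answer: 288793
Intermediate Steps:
H(-225) + (155640 + G) = -225 + (155640 + 133378) = -225 + 289018 = 288793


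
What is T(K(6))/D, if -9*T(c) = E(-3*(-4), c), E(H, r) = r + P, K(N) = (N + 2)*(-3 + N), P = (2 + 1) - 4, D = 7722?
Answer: -23/69498 ≈ -0.00033094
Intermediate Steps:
P = -1 (P = 3 - 4 = -1)
K(N) = (-3 + N)*(2 + N) (K(N) = (2 + N)*(-3 + N) = (-3 + N)*(2 + N))
E(H, r) = -1 + r (E(H, r) = r - 1 = -1 + r)
T(c) = 1/9 - c/9 (T(c) = -(-1 + c)/9 = 1/9 - c/9)
T(K(6))/D = (1/9 - (-6 + 6**2 - 1*6)/9)/7722 = (1/9 - (-6 + 36 - 6)/9)*(1/7722) = (1/9 - 1/9*24)*(1/7722) = (1/9 - 8/3)*(1/7722) = -23/9*1/7722 = -23/69498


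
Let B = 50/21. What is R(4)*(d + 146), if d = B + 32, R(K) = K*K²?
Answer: 242432/21 ≈ 11544.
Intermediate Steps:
B = 50/21 (B = 50*(1/21) = 50/21 ≈ 2.3810)
R(K) = K³
d = 722/21 (d = 50/21 + 32 = 722/21 ≈ 34.381)
R(4)*(d + 146) = 4³*(722/21 + 146) = 64*(3788/21) = 242432/21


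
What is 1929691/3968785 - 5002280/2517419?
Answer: -14995133042271/9991094765915 ≈ -1.5009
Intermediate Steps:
1929691/3968785 - 5002280/2517419 = -14995133042271/9991094765915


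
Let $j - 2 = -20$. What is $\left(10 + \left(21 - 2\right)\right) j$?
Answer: $-522$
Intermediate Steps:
$j = -18$ ($j = 2 - 20 = -18$)
$\left(10 + \left(21 - 2\right)\right) j = \left(10 + \left(21 - 2\right)\right) \left(-18\right) = \left(10 + 19\right) \left(-18\right) = 29 \left(-18\right) = -522$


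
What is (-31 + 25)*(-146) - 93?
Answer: 783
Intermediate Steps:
(-31 + 25)*(-146) - 93 = -6*(-146) - 93 = 876 - 93 = 783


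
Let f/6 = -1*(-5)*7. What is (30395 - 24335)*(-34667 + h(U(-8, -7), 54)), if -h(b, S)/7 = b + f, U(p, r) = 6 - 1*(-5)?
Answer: -219456840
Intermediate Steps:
U(p, r) = 11 (U(p, r) = 6 + 5 = 11)
f = 210 (f = 6*(-1*(-5)*7) = 6*(5*7) = 6*35 = 210)
h(b, S) = -1470 - 7*b (h(b, S) = -7*(b + 210) = -7*(210 + b) = -1470 - 7*b)
(30395 - 24335)*(-34667 + h(U(-8, -7), 54)) = (30395 - 24335)*(-34667 + (-1470 - 7*11)) = 6060*(-34667 + (-1470 - 77)) = 6060*(-34667 - 1547) = 6060*(-36214) = -219456840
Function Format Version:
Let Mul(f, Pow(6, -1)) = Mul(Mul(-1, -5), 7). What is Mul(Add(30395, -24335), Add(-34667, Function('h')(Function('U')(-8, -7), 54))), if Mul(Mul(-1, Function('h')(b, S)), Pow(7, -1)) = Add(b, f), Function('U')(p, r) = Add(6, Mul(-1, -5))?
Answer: -219456840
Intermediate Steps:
Function('U')(p, r) = 11 (Function('U')(p, r) = Add(6, 5) = 11)
f = 210 (f = Mul(6, Mul(Mul(-1, -5), 7)) = Mul(6, Mul(5, 7)) = Mul(6, 35) = 210)
Function('h')(b, S) = Add(-1470, Mul(-7, b)) (Function('h')(b, S) = Mul(-7, Add(b, 210)) = Mul(-7, Add(210, b)) = Add(-1470, Mul(-7, b)))
Mul(Add(30395, -24335), Add(-34667, Function('h')(Function('U')(-8, -7), 54))) = Mul(Add(30395, -24335), Add(-34667, Add(-1470, Mul(-7, 11)))) = Mul(6060, Add(-34667, Add(-1470, -77))) = Mul(6060, Add(-34667, -1547)) = Mul(6060, -36214) = -219456840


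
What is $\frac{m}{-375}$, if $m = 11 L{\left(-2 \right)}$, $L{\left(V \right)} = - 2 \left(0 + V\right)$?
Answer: $- \frac{44}{375} \approx -0.11733$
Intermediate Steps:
$L{\left(V \right)} = - 2 V$
$m = 44$ ($m = 11 \left(\left(-2\right) \left(-2\right)\right) = 11 \cdot 4 = 44$)
$\frac{m}{-375} = \frac{44}{-375} = 44 \left(- \frac{1}{375}\right) = - \frac{44}{375}$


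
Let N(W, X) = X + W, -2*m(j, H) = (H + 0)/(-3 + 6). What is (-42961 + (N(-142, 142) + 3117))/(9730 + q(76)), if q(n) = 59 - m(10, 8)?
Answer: -119532/29371 ≈ -4.0697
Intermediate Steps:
m(j, H) = -H/6 (m(j, H) = -(H + 0)/(2*(-3 + 6)) = -H/(2*3) = -H/6)
N(W, X) = W + X
q(n) = 181/3 (q(n) = 59 - (-1)*8/6 = 59 - 1*(-4/3) = 59 + 4/3 = 181/3)
(-42961 + (N(-142, 142) + 3117))/(9730 + q(76)) = (-42961 + ((-142 + 142) + 3117))/(9730 + 181/3) = (-42961 + (0 + 3117))/(29371/3) = (-42961 + 3117)*(3/29371) = -39844*3/29371 = -119532/29371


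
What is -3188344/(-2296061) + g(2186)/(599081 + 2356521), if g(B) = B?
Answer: 4714247546217/3393121241861 ≈ 1.3894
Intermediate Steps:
-3188344/(-2296061) + g(2186)/(599081 + 2356521) = -3188344/(-2296061) + 2186/(599081 + 2356521) = -3188344*(-1/2296061) + 2186/2955602 = 3188344/2296061 + 2186*(1/2955602) = 3188344/2296061 + 1093/1477801 = 4714247546217/3393121241861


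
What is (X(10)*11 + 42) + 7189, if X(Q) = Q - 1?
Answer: 7330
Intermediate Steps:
X(Q) = -1 + Q
(X(10)*11 + 42) + 7189 = ((-1 + 10)*11 + 42) + 7189 = (9*11 + 42) + 7189 = (99 + 42) + 7189 = 141 + 7189 = 7330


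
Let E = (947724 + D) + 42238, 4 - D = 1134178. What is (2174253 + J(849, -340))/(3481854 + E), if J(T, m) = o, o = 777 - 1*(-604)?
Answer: 1087817/1668821 ≈ 0.65185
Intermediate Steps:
D = -1134174 (D = 4 - 1*1134178 = 4 - 1134178 = -1134174)
o = 1381 (o = 777 + 604 = 1381)
J(T, m) = 1381
E = -144212 (E = (947724 - 1134174) + 42238 = -186450 + 42238 = -144212)
(2174253 + J(849, -340))/(3481854 + E) = (2174253 + 1381)/(3481854 - 144212) = 2175634/3337642 = 2175634*(1/3337642) = 1087817/1668821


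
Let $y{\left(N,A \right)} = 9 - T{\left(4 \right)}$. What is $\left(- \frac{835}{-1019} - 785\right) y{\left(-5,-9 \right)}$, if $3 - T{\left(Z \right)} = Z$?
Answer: $- \frac{7990800}{1019} \approx -7841.8$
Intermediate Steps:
$T{\left(Z \right)} = 3 - Z$
$y{\left(N,A \right)} = 10$ ($y{\left(N,A \right)} = 9 - \left(3 - 4\right) = 9 - -1 = 9 + 1 = 10$)
$\left(- \frac{835}{-1019} - 785\right) y{\left(-5,-9 \right)} = \left(- \frac{835}{-1019} - 785\right) 10 = \left(\left(-835\right) \left(- \frac{1}{1019}\right) - 785\right) 10 = \left(\frac{835}{1019} - 785\right) 10 = \left(- \frac{799080}{1019}\right) 10 = - \frac{7990800}{1019}$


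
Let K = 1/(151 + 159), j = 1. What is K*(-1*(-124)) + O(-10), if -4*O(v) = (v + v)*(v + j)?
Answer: -223/5 ≈ -44.600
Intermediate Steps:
O(v) = -v*(1 + v)/2 (O(v) = -(v + v)*(v + 1)/4 = -2*v*(1 + v)/4 = -v*(1 + v)/2)
K = 1/310 ≈ 0.0032258
K*(-1*(-124)) + O(-10) = (-1*(-124))/310 - ½*(-10)*(1 - 10) = (1/310)*124 - ½*(-10)*(-9) = ⅖ - 45 = -223/5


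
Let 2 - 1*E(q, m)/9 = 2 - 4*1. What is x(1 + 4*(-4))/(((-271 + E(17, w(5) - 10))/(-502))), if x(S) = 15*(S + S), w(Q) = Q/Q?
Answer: -45180/47 ≈ -961.28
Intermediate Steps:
w(Q) = 1
E(q, m) = 36 (E(q, m) = 18 - 9*(2 - 4*1) = 18 - 9*(2 - 4) = 18 - 9*(-2) = 18 + 18 = 36)
x(S) = 30*S (x(S) = 15*(2*S) = 30*S)
x(1 + 4*(-4))/(((-271 + E(17, w(5) - 10))/(-502))) = (30*(1 + 4*(-4)))/(((-271 + 36)/(-502))) = (30*(1 - 16))/((-235*(-1/502))) = (30*(-15))/(235/502) = -450*502/235 = -45180/47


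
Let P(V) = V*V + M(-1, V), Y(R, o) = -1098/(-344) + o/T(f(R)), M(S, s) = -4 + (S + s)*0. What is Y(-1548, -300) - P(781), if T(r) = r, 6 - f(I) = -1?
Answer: -734435985/1204 ≈ -6.1000e+5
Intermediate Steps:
f(I) = 7 (f(I) = 6 - 1*(-1) = 6 + 1 = 7)
M(S, s) = -4 (M(S, s) = -4 + 0 = -4)
Y(R, o) = 549/172 + o/7 (Y(R, o) = -1098/(-344) + o/7 = -1098*(-1/344) + o*(1/7) = 549/172 + o/7)
P(V) = -4 + V**2 (P(V) = V*V - 4 = V**2 - 4 = -4 + V**2)
Y(-1548, -300) - P(781) = (549/172 + (1/7)*(-300)) - (-4 + 781**2) = (549/172 - 300/7) - (-4 + 609961) = -47757/1204 - 1*609957 = -47757/1204 - 609957 = -734435985/1204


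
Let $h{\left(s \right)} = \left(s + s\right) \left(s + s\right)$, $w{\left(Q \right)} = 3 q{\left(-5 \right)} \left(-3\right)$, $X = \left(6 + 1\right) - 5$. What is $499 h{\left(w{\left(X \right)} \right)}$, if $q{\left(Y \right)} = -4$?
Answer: $2586816$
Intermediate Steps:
$X = 2$ ($X = 7 - 5 = 2$)
$w{\left(Q \right)} = 36$ ($w{\left(Q \right)} = 3 \left(-4\right) \left(-3\right) = \left(-12\right) \left(-3\right) = 36$)
$h{\left(s \right)} = 4 s^{2}$ ($h{\left(s \right)} = 2 s 2 s = 4 s^{2}$)
$499 h{\left(w{\left(X \right)} \right)} = 499 \cdot 4 \cdot 36^{2} = 499 \cdot 4 \cdot 1296 = 499 \cdot 5184 = 2586816$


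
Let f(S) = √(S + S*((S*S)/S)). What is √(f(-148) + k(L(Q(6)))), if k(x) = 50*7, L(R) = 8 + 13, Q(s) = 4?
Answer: √(350 + 14*√111) ≈ 22.305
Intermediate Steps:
L(R) = 21
f(S) = √(S + S²) (f(S) = √(S + S*(S²/S)) = √(S + S*S) = √(S + S²))
k(x) = 350
√(f(-148) + k(L(Q(6)))) = √(√(-148*(1 - 148)) + 350) = √(√(-148*(-147)) + 350) = √(√21756 + 350) = √(14*√111 + 350) = √(350 + 14*√111)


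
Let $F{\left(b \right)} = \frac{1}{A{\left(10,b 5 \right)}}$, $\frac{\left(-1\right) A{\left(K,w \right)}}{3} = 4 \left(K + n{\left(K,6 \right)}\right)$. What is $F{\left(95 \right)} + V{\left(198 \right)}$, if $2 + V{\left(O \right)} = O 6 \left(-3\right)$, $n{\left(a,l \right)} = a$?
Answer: $- \frac{855841}{240} \approx -3566.0$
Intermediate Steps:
$A{\left(K,w \right)} = - 24 K$ ($A{\left(K,w \right)} = - 3 \cdot 4 \left(K + K\right) = - 3 \cdot 4 \cdot 2 K = - 3 \cdot 8 K = - 24 K$)
$F{\left(b \right)} = - \frac{1}{240}$ ($F{\left(b \right)} = \frac{1}{\left(-24\right) 10} = \frac{1}{-240} = - \frac{1}{240}$)
$V{\left(O \right)} = -2 - 18 O$ ($V{\left(O \right)} = -2 + O 6 \left(-3\right) = -2 + O \left(-18\right) = -2 - 18 O$)
$F{\left(95 \right)} + V{\left(198 \right)} = - \frac{1}{240} - 3566 = - \frac{855841}{240}$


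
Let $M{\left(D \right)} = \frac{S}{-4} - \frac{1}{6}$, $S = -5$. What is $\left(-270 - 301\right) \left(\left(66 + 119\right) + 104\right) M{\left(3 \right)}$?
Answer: $- \frac{2145247}{12} \approx -1.7877 \cdot 10^{5}$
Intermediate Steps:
$M{\left(D \right)} = \frac{13}{12}$ ($M{\left(D \right)} = - \frac{5}{-4} - \frac{1}{6} = \left(-5\right) \left(- \frac{1}{4}\right) - \frac{1}{6} = \frac{5}{4} - \frac{1}{6} = \frac{13}{12}$)
$\left(-270 - 301\right) \left(\left(66 + 119\right) + 104\right) M{\left(3 \right)} = \left(-270 - 301\right) \left(\left(66 + 119\right) + 104\right) \frac{13}{12} = - 571 \left(185 + 104\right) \frac{13}{12} = \left(-571\right) 289 \cdot \frac{13}{12} = \left(-165019\right) \frac{13}{12} = - \frac{2145247}{12}$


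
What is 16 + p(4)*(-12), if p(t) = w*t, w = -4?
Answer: 208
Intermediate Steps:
p(t) = -4*t
16 + p(4)*(-12) = 16 - 4*4*(-12) = 16 - 16*(-12) = 16 + 192 = 208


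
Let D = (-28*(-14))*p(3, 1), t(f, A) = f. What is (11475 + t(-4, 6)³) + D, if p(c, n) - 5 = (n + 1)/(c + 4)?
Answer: 13483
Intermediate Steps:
p(c, n) = 5 + (1 + n)/(4 + c) (p(c, n) = 5 + (n + 1)/(c + 4) = 5 + (1 + n)/(4 + c))
D = 2072 (D = (-28*(-14))*((21 + 1 + 5*3)/(4 + 3)) = 392*((21 + 1 + 15)/7) = 392*((⅐)*37) = 392*(37/7) = 2072)
(11475 + t(-4, 6)³) + D = (11475 + (-4)³) + 2072 = (11475 - 64) + 2072 = 11411 + 2072 = 13483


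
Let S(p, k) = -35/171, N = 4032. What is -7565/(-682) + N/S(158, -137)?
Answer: -67136447/3410 ≈ -19688.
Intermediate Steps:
S(p, k) = -35/171 (S(p, k) = -35*1/171 = -35/171)
-7565/(-682) + N/S(158, -137) = -7565/(-682) + 4032/(-35/171) = -7565*(-1/682) + 4032*(-171/35) = 7565/682 - 98496/5 = -67136447/3410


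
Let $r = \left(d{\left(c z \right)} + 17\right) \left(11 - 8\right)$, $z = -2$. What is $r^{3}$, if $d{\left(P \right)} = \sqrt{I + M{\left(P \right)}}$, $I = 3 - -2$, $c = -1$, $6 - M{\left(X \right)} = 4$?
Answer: $142290 + 23598 \sqrt{7} \approx 2.0472 \cdot 10^{5}$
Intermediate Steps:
$M{\left(X \right)} = 2$ ($M{\left(X \right)} = 6 - 4 = 2$)
$I = 5$ ($I = 3 + 2 = 5$)
$d{\left(P \right)} = \sqrt{7}$ ($d{\left(P \right)} = \sqrt{5 + 2} = \sqrt{7}$)
$r = 51 + 3 \sqrt{7}$ ($r = \left(\sqrt{7} + 17\right) \left(11 - 8\right) = \left(17 + \sqrt{7}\right) 3 = 51 + 3 \sqrt{7} \approx 58.937$)
$r^{3} = \left(51 + 3 \sqrt{7}\right)^{3}$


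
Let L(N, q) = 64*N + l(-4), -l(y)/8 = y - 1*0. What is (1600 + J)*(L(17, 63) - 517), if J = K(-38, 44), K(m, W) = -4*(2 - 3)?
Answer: 967212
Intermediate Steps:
l(y) = -8*y (l(y) = -8*(y - 1*0) = -8*(y + 0) = -8*y)
L(N, q) = 32 + 64*N (L(N, q) = 64*N - 8*(-4) = 64*N + 32 = 32 + 64*N)
K(m, W) = 4 (K(m, W) = -4*(-1) = 4)
J = 4
(1600 + J)*(L(17, 63) - 517) = (1600 + 4)*((32 + 64*17) - 517) = 1604*((32 + 1088) - 517) = 1604*(1120 - 517) = 1604*603 = 967212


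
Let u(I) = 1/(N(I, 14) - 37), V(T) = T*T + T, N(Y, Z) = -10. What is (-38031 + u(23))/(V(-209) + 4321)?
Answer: -1787458/2246271 ≈ -0.79574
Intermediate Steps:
V(T) = T + T² (V(T) = T² + T = T + T²)
u(I) = -1/47 (u(I) = 1/(-10 - 37) = 1/(-47) = -1/47)
(-38031 + u(23))/(V(-209) + 4321) = (-38031 - 1/47)/(-209*(1 - 209) + 4321) = -1787458/(47*(-209*(-208) + 4321)) = -1787458/(47*(43472 + 4321)) = -1787458/47/47793 = -1787458/47*1/47793 = -1787458/2246271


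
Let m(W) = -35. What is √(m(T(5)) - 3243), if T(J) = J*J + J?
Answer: I*√3278 ≈ 57.254*I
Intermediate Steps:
T(J) = J + J² (T(J) = J² + J = J + J²)
√(m(T(5)) - 3243) = √(-35 - 3243) = √(-3278) = I*√3278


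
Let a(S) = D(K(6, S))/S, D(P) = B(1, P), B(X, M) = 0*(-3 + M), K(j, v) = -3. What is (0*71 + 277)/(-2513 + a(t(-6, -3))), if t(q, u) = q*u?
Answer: -277/2513 ≈ -0.11023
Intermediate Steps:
B(X, M) = 0
D(P) = 0
a(S) = 0 (a(S) = 0/S = 0)
(0*71 + 277)/(-2513 + a(t(-6, -3))) = (0*71 + 277)/(-2513 + 0) = (0 + 277)/(-2513) = 277*(-1/2513) = -277/2513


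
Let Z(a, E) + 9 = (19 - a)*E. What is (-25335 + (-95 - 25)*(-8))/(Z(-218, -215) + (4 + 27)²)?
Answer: 24375/50003 ≈ 0.48747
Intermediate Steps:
Z(a, E) = -9 + E*(19 - a) (Z(a, E) = -9 + (19 - a)*E = -9 + E*(19 - a))
(-25335 + (-95 - 25)*(-8))/(Z(-218, -215) + (4 + 27)²) = (-25335 + (-95 - 25)*(-8))/((-9 + 19*(-215) - 1*(-215)*(-218)) + (4 + 27)²) = (-25335 - 120*(-8))/((-9 - 4085 - 46870) + 31²) = (-25335 + 960)/(-50964 + 961) = -24375/(-50003) = -24375*(-1/50003) = 24375/50003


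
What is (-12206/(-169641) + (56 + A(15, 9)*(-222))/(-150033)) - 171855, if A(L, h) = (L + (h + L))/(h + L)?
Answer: -5832011061110563/33935664204 ≈ -1.7186e+5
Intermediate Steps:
A(L, h) = (h + 2*L)/(L + h) (A(L, h) = (L + (L + h))/(L + h) = (h + 2*L)/(L + h))
(-12206/(-169641) + (56 + A(15, 9)*(-222))/(-150033)) - 171855 = (-12206/(-169641) + (56 + ((9 + 2*15)/(15 + 9))*(-222))/(-150033)) - 171855 = (-12206*(-1/169641) + (56 + ((9 + 30)/24)*(-222))*(-1/150033)) - 171855 = (12206/169641 + (56 + ((1/24)*39)*(-222))*(-1/150033)) - 171855 = (12206/169641 + (56 + (13/8)*(-222))*(-1/150033)) - 171855 = (12206/169641 + (56 - 1443/4)*(-1/150033)) - 171855 = (12206/169641 - 1219/4*(-1/150033)) - 171855 = (12206/169641 + 1219/600132) - 171855 = 2510667857/33935664204 - 171855 = -5832011061110563/33935664204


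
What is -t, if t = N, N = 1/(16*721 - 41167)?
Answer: 1/29631 ≈ 3.3748e-5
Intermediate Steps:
N = -1/29631 (N = 1/(11536 - 41167) = 1/(-29631) = -1/29631 ≈ -3.3748e-5)
t = -1/29631 ≈ -3.3748e-5
-t = -1*(-1/29631) = 1/29631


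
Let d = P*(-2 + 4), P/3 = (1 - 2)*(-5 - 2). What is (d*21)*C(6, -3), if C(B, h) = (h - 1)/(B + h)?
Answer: -1176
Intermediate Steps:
C(B, h) = (-1 + h)/(B + h)
P = 21 (P = 3*((1 - 2)*(-5 - 2)) = 3*(-1*(-7)) = 3*7 = 21)
d = 42 (d = 21*(-2 + 4) = 21*2 = 42)
(d*21)*C(6, -3) = (42*21)*((-1 - 3)/(6 - 3)) = 882*(-4/3) = -1176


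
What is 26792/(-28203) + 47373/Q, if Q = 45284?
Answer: 7224223/75126156 ≈ 0.096161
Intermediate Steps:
26792/(-28203) + 47373/Q = 26792/(-28203) + 47373/45284 = 26792*(-1/28203) + 47373*(1/45284) = -1576/1659 + 47373/45284 = 7224223/75126156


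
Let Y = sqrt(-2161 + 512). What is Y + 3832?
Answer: 3832 + I*sqrt(1649) ≈ 3832.0 + 40.608*I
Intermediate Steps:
Y = I*sqrt(1649) (Y = sqrt(-1649) = I*sqrt(1649) ≈ 40.608*I)
Y + 3832 = I*sqrt(1649) + 3832 = 3832 + I*sqrt(1649)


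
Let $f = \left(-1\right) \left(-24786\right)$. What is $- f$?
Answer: $-24786$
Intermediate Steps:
$f = 24786$
$- f = \left(-1\right) 24786 = -24786$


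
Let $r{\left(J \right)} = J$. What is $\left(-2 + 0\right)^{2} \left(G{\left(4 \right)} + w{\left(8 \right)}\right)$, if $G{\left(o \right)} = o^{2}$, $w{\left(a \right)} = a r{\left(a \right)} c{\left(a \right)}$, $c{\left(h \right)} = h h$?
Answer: $16448$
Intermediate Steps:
$c{\left(h \right)} = h^{2}$
$w{\left(a \right)} = a^{4}$ ($w{\left(a \right)} = a a a^{2} = a^{2} a^{2} = a^{4}$)
$\left(-2 + 0\right)^{2} \left(G{\left(4 \right)} + w{\left(8 \right)}\right) = \left(-2 + 0\right)^{2} \left(4^{2} + 8^{4}\right) = \left(-2\right)^{2} \left(16 + 4096\right) = 4 \cdot 4112 = 16448$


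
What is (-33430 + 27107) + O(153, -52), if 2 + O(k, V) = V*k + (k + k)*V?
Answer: -30193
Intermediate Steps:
O(k, V) = -2 + 3*V*k (O(k, V) = -2 + (V*k + (k + k)*V) = -2 + (V*k + (2*k)*V) = -2 + (V*k + 2*V*k) = -2 + 3*V*k)
(-33430 + 27107) + O(153, -52) = (-33430 + 27107) + (-2 + 3*(-52)*153) = -6323 + (-2 - 23868) = -6323 - 23870 = -30193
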